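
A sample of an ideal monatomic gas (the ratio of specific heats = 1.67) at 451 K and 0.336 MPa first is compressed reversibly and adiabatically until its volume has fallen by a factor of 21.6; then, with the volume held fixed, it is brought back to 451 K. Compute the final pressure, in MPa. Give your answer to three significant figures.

P₃ ≈ 7.26 MPa

Adiabatic step (PV^γ = const): P₂ = 0.336×21.6^(1.67) = 56.87 MPa; T₂ = 451×21.6^(0.67) = 3534 K.
Isochoric: P₃ = P₂(T₃/T₂) = 56.87 × (451/3534) = 7.258 MPa.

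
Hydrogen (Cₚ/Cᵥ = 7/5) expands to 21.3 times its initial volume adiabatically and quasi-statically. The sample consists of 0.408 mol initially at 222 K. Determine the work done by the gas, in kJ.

W ≈ 1.33 kJ

Adiabatic: T₁V₁^(γ−1) = T₂V₂^(γ−1) ⇒ T₂ = T₁ (V₁/V₂)^(γ−1).
T₂ = 222 × (1/21.3)^(2/5) = 65.31 K.
Q = 0, so ΔU = W_on_gas = nCᵥΔT with Cᵥ = R/(γ−1) = 20.79 J/(mol·K).
ΔU = 0.408 × 20.79 × (65.31 − 222) = -1329 J.
Work done by the gas = −ΔU = 1329 J.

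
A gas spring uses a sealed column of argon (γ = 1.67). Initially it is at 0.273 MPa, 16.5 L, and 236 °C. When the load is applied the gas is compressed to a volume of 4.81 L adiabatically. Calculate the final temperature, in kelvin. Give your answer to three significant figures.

T₂ ≈ 1160 K

Adiabatic: T₁V₁^(γ−1) = T₂V₂^(γ−1) ⇒ T₂ = T₁ (V₁/V₂)^(γ−1).
T₁ = 236 °C = 509.1 K.
T₂ = 509.1 × (16.5/4.81)^(0.67) = 1163 K.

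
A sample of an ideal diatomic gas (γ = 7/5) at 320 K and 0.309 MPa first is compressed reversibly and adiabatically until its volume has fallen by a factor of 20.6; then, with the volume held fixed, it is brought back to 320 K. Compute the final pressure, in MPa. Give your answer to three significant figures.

Adiabatic step (PV^γ = const): P₂ = 0.309×20.6^(7/5) = 21.35 MPa; T₂ = 320×20.6^(2/5) = 1073 K.
Isochoric: P₃ = P₂(T₃/T₂) = 21.35 × (320/1073) = 6.365 MPa.

P₃ ≈ 6.37 MPa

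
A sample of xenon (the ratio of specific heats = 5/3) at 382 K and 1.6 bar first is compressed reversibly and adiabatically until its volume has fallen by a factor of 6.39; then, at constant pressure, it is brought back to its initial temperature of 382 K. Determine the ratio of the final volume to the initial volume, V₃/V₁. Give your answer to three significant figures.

V₃/V₁ ≈ 0.0454

Adiabatic step: V₂/V₁ = 0.1565; T₂ = T₁·6.39^(2/3) = 1315 K.
Isobaric step: V₃/V₂ = T₃/T₂ = 382/1315.
V₃/V₁ = (V₂/V₁)(V₃/V₂) = 0.1565 × (382/1315) = 0.04545.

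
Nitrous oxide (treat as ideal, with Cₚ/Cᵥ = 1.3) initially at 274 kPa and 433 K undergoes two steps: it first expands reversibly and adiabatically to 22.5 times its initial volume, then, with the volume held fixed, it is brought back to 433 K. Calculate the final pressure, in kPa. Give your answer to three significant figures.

Adiabatic step (PV^γ = const): P₂ = 274×(1/22.5)^(1.3) = 4.785 kPa; T₂ = 433×(1/22.5)^(0.3) = 170.2 K.
Isochoric: P₃ = P₂(T₃/T₂) = 4.785 × (433/170.2) = 12.18 kPa.

P₃ ≈ 12.2 kPa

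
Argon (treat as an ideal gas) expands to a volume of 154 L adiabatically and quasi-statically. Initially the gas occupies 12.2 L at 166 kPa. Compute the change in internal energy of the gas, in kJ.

ΔU ≈ -2.48 kJ

γ = 5/3 for a monatomic ideal gas.
P₂ = P₁(V₁/V₂)^γ = 166×(12.2/154)^(5/3) = 2.426 kPa.
For a reversible adiabat, W_by_gas = (P₁V₁ − P₂V₂)/(γ−1).
W_by = (166000×0.0122 − 2426×0.154) / (2/3) = 2477 J.
Q = 0 ⇒ ΔU = −W_by = -2477 J.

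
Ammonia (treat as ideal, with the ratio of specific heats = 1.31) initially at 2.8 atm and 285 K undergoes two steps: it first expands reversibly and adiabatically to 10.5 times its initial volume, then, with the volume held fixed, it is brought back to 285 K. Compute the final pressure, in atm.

P₃ ≈ 0.267 atm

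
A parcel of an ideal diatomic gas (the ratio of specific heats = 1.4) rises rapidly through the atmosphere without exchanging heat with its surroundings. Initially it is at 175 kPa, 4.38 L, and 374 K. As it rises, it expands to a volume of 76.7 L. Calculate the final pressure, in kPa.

P₂ ≈ 3.18 kPa

Since PV^γ is constant along a reversible adiabat, P₂ = P₁ (V₁/V₂)^γ.
P₂ = 175 × (4.38/76.7)^(1.4) = 3.18 kPa.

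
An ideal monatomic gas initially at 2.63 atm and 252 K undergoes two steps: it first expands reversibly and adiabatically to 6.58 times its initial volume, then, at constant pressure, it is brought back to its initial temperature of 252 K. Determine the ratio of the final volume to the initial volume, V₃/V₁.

For a monatomic ideal gas γ = 5/3.
Adiabatic step: V₂/V₁ = 6.58; T₂ = T₁·(1/6.58)^(2/3) = 71.77 K.
Isobaric step: V₃/V₂ = T₃/T₂ = 252/71.77.
V₃/V₁ = (V₂/V₁)(V₃/V₂) = 6.58 × (252/71.77) = 23.11.

V₃/V₁ ≈ 23.1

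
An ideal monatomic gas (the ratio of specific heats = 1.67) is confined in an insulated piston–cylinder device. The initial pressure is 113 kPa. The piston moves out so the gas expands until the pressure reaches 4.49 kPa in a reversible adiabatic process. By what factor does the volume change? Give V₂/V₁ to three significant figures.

V₂/V₁ ≈ 6.90

From PV^γ = const, V₂/V₁ = (P₁/P₂)^(1/γ).
V₂/V₁ = (113/4.49)^(0.599) = 6.9.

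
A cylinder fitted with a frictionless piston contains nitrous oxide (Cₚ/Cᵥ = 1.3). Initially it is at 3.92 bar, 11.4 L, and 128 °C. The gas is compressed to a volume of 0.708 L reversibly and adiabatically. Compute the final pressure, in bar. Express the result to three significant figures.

P₂ ≈ 145 bar

Adiabatic: P₁V₁^γ = P₂V₂^γ ⇒ P₂ = P₁ (V₁/V₂)^γ.
P₂ = 3.92 × (11.4/0.708)^(1.3) = 145.3 bar.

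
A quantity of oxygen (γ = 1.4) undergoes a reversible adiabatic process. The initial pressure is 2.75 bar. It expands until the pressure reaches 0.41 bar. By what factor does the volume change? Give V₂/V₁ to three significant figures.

V₂/V₁ ≈ 3.89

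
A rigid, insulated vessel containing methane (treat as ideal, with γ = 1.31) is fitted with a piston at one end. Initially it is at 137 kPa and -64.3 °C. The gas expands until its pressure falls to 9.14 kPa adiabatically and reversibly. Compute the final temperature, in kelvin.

T₂ ≈ 110 K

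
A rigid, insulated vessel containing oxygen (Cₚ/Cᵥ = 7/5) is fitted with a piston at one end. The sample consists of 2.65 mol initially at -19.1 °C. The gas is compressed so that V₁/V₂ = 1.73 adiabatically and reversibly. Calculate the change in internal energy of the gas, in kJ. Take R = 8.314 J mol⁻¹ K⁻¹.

Adiabatic: T₁V₁^(γ−1) = T₂V₂^(γ−1) ⇒ T₂ = T₁ (V₁/V₂)^(γ−1).
T₁ = -19.1 °C = 254 K.
T₂ = 254 × 1.73^(2/5) = 316.3 K.
Q = 0, so ΔU = W_on_gas = nCᵥΔT with Cᵥ = R/(γ−1) = 20.79 J/(mol·K).
ΔU = 2.65 × 20.79 × (316.3 − 254) = 3430 J.

ΔU ≈ 3.43 kJ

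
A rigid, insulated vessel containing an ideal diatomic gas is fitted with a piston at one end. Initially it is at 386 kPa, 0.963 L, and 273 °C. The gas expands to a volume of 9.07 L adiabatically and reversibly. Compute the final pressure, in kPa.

P₂ ≈ 16.7 kPa

Adiabatic: P₁V₁^γ = P₂V₂^γ ⇒ P₂ = P₁ (V₁/V₂)^γ.
γ = 7/5 for a diatomic ideal gas.
P₂ = 386 × (0.963/9.07)^(7/5) = 16.71 kPa.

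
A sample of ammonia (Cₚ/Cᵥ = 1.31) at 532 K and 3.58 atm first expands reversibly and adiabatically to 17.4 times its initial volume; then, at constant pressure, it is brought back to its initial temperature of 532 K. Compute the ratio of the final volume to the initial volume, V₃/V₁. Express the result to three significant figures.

V₃/V₁ ≈ 42.2

Adiabatic step: V₂/V₁ = 17.4; T₂ = T₁·(1/17.4)^(0.31) = 219.5 K.
Isobaric step: V₃/V₂ = T₃/T₂ = 532/219.5.
V₃/V₁ = (V₂/V₁)(V₃/V₂) = 17.4 × (532/219.5) = 42.18.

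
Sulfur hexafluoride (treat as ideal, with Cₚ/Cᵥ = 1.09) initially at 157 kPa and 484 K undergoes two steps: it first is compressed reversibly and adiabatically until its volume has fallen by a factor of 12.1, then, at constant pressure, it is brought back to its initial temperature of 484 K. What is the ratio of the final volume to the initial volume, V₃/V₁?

Adiabatic step: V₂/V₁ = 0.08264; T₂ = T₁·12.1^(0.09) = 605.8 K.
Isobaric step: V₃/V₂ = T₃/T₂ = 484/605.8.
V₃/V₁ = (V₂/V₁)(V₃/V₂) = 0.08264 × (484/605.8) = 0.06603.

V₃/V₁ ≈ 0.0660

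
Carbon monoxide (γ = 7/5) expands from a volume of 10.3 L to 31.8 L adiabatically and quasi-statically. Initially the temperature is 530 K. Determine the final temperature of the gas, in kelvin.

T₂ ≈ 338 K

For a reversible adiabat TV^(γ−1) is constant, so T₂ = T₁ (V₁/V₂)^(γ−1).
T₂ = 530 × (10.3/31.8)^(2/5) = 337.6 K.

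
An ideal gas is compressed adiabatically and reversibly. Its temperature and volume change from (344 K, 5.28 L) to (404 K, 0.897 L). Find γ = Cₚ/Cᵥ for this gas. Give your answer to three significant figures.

γ ≈ 1.09

TV^(γ−1) = const ⇒ γ − 1 = ln(T₂/T₁) / ln(V₁/V₂).
γ = 1 + ln(404/344) / ln(5.28/0.897) = 1.091.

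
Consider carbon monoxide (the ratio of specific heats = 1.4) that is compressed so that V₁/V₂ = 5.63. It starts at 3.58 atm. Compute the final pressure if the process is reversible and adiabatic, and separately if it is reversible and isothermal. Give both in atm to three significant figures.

adiabatic: 40.2 atm; isothermal: 20.2 atm

Isothermal: P₂ = P₁(V₁/V₂) = 3.58×5.63 = 20.16 atm.
Adiabatic: P₂ = P₁(V₁/V₂)^γ = 3.58×5.63^(1.4) = 40.23 atm.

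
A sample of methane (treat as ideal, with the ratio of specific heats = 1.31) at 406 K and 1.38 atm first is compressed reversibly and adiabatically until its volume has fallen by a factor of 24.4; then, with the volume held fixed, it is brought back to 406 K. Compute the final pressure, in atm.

Adiabatic step (PV^γ = const): P₂ = 1.38×24.4^(1.31) = 90.65 atm; T₂ = 406×24.4^(0.31) = 1093 K.
Isochoric: P₃ = P₂(T₃/T₂) = 90.65 × (406/1093) = 33.67 atm.

P₃ ≈ 33.7 atm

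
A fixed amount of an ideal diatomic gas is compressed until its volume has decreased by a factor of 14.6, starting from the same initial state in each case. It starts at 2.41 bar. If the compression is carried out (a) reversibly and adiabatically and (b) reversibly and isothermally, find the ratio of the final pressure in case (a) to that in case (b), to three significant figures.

P_adiabatic / P_isothermal ≈ 2.92

For a diatomic ideal gas γ = 7/5.
Isothermal: P_b = P₁(V₁/V₂) = 2.41×14.6.
Adiabatic: P_a = P₁(V₁/V₂)^γ = 2.41×14.6^(7/5).
P_a/P_b = (V₁/V₂)^(γ−1) = 14.6^(2/5) = 2.922.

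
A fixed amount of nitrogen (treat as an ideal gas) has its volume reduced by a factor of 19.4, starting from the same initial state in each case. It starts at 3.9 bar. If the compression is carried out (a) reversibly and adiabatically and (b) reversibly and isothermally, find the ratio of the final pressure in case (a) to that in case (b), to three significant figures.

P_adiabatic / P_isothermal ≈ 3.27

For a diatomic ideal gas γ = 7/5.
Isothermal: P_b = P₁(V₁/V₂) = 3.9×19.4.
Adiabatic: P_a = P₁(V₁/V₂)^γ = 3.9×19.4^(7/5).
P_a/P_b = (V₁/V₂)^(γ−1) = 19.4^(2/5) = 3.274.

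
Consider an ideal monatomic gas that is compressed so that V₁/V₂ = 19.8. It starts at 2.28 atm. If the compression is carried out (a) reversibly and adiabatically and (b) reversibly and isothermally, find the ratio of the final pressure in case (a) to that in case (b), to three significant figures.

P_adiabatic / P_isothermal ≈ 7.32

For a monatomic ideal gas γ = 5/3.
Isothermal: P_b = P₁(V₁/V₂) = 2.28×19.8.
Adiabatic: P_a = P₁(V₁/V₂)^γ = 2.28×19.8^(5/3).
P_a/P_b = (V₁/V₂)^(γ−1) = 19.8^(2/3) = 7.319.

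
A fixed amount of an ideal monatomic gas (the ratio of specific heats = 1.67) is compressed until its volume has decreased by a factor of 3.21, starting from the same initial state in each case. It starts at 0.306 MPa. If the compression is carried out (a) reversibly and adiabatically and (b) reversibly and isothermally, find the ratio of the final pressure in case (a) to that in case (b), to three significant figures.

Isothermal: P_b = P₁(V₁/V₂) = 0.306×3.21.
Adiabatic: P_a = P₁(V₁/V₂)^γ = 0.306×3.21^(1.67).
P_a/P_b = (V₁/V₂)^(γ−1) = 3.21^(0.67) = 2.185.

P_adiabatic / P_isothermal ≈ 2.18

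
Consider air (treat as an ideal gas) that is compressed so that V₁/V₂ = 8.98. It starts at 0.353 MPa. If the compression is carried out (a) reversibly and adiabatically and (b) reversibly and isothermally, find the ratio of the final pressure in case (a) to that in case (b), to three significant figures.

For a diatomic ideal gas γ = 7/5.
Isothermal: P_b = P₁(V₁/V₂) = 0.353×8.98.
Adiabatic: P_a = P₁(V₁/V₂)^γ = 0.353×8.98^(7/5).
P_a/P_b = (V₁/V₂)^(γ−1) = 8.98^(2/5) = 2.406.

P_adiabatic / P_isothermal ≈ 2.41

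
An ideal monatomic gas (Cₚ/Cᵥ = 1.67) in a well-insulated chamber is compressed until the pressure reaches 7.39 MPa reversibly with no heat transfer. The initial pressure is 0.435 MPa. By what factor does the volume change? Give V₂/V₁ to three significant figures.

V₂/V₁ ≈ 0.183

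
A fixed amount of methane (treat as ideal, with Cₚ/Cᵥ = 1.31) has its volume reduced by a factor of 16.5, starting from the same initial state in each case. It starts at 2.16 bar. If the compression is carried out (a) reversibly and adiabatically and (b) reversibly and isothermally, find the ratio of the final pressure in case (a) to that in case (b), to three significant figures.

Isothermal: P_b = P₁(V₁/V₂) = 2.16×16.5.
Adiabatic: P_a = P₁(V₁/V₂)^γ = 2.16×16.5^(1.31).
P_a/P_b = (V₁/V₂)^(γ−1) = 16.5^(0.31) = 2.385.

P_adiabatic / P_isothermal ≈ 2.38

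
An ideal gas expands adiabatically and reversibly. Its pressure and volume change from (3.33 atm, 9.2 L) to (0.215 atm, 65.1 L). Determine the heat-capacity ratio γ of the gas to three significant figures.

PV^γ = const ⇒ γ = ln(P₂/P₁) / ln(V₁/V₂).
γ = ln(0.215/3.33) / ln(9.2/65.1) = 1.4.

γ ≈ 1.40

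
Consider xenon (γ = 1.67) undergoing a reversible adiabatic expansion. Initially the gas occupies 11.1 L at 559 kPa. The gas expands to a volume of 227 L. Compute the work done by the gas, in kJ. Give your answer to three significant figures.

P₂ = P₁(V₁/V₂)^γ = 559×(11.1/227)^(1.67) = 3.619 kPa.
For a reversible adiabat, W_by_gas = (P₁V₁ − P₂V₂)/(γ−1).
W_by = (559000×0.0111 − 3619×0.227) / (0.67) = 8035 J.

W ≈ 8.04 kJ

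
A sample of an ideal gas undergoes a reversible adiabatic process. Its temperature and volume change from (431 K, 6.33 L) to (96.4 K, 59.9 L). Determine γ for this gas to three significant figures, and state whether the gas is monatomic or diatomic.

TV^(γ−1) = const ⇒ γ − 1 = ln(T₂/T₁) / ln(V₁/V₂).
γ = 1 + ln(96.4/431) / ln(6.33/59.9) = 1.666.
γ ≈ 1.67 is close to 5/3, so the gas is monatomic.

γ ≈ 1.67; monatomic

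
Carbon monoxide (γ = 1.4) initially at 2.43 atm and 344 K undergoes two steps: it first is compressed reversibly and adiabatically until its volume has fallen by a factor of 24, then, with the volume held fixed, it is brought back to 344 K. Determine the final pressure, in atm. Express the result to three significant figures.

Adiabatic step (PV^γ = const): P₂ = 2.43×24^(1.4) = 207.9 atm; T₂ = 344×24^(0.4) = 1226 K.
Isochoric: P₃ = P₂(T₃/T₂) = 207.9 × (344/1226) = 58.32 atm.

P₃ ≈ 58.3 atm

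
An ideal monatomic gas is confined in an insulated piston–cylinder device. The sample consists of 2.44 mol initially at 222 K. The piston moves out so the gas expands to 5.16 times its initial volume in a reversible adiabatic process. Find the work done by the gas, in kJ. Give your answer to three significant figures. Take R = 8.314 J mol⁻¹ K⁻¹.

W ≈ 4.49 kJ

Adiabatic: T₁V₁^(γ−1) = T₂V₂^(γ−1) ⇒ T₂ = T₁ (V₁/V₂)^(γ−1).
γ = 5/3 for a monatomic ideal gas, so γ−1 = 2/3.
T₂ = 222 × (1/5.16)^(2/3) = 74.35 K.
Q = 0, so ΔU = W_on_gas = nCᵥΔT with Cᵥ = R/(γ−1) = 12.47 J/(mol·K).
ΔU = 2.44 × 12.47 × (74.35 − 222) = -4493 J.
Work done by the gas = −ΔU = 4493 J.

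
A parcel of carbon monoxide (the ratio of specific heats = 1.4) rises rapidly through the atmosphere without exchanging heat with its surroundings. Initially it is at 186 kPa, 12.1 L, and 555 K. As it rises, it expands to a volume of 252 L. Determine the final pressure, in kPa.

P₂ ≈ 2.65 kPa

Adiabatic: P₁V₁^γ = P₂V₂^γ ⇒ P₂ = P₁ (V₁/V₂)^γ.
P₂ = 186 × (12.1/252)^(1.4) = 2.651 kPa.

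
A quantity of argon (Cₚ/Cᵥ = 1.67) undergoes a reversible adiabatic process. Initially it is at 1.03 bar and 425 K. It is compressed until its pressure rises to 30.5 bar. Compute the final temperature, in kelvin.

Along an adiabat T P^((1−γ)/γ) is constant, so T₂ = T₁ (P₂/P₁)^((γ−1)/γ).
T₂ = 425 × (30.5/1.03)^(0.401) = 1655 K.

T₂ ≈ 1650 K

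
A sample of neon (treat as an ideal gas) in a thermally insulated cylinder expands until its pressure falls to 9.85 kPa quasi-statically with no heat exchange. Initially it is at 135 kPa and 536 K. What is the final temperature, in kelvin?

T₂ ≈ 188 K

Adiabatic: T₂/T₁ = (P₂/P₁)^((γ−1)/γ).
For a monatomic ideal gas γ = 5/3, so (γ−1)/γ = 2/5.
T₂ = 536 × (9.85/135)^(2/5) = 188.1 K.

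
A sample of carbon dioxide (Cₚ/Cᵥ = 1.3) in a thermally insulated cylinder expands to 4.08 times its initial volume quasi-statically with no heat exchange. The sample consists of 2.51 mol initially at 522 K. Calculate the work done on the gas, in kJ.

For a reversible adiabat TV^(γ−1) is constant, so T₂ = T₁ (V₁/V₂)^(γ−1).
T₂ = 522 × (1/4.08)^(0.3) = 342.4 K.
Q = 0, so ΔU = W_on_gas = nCᵥΔT with Cᵥ = R/(γ−1) = 27.71 J/(mol·K).
ΔU = 2.51 × 27.71 × (342.4 − 522) = -12500 J.

W ≈ -12.5 kJ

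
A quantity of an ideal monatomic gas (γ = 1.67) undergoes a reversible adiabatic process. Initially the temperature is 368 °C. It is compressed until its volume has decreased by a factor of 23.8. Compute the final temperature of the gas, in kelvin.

T₂ ≈ 5360 K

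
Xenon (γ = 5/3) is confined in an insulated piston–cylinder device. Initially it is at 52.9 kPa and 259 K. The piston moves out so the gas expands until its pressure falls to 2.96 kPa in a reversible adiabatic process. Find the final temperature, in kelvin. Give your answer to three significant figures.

T₂ ≈ 81.7 K

Adiabatic: T₂/T₁ = (P₂/P₁)^((γ−1)/γ).
T₂ = 259 × (2.96/52.9)^(2/5) = 81.74 K.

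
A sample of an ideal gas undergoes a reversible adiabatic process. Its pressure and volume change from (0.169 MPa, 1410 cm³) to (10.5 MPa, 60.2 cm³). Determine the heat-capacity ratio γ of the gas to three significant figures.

PV^γ = const ⇒ γ = ln(P₂/P₁) / ln(V₁/V₂).
γ = ln(10.5/0.169) / ln(1410/60.2) = 1.309.

γ ≈ 1.31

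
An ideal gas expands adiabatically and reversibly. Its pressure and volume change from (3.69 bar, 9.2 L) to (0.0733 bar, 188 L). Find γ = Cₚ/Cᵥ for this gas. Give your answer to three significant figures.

PV^γ = const ⇒ γ = ln(P₂/P₁) / ln(V₁/V₂).
γ = ln(0.0733/3.69) / ln(9.2/188) = 1.299.

γ ≈ 1.30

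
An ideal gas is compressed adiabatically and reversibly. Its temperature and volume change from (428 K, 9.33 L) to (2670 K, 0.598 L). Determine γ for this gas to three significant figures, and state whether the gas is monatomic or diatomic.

TV^(γ−1) = const ⇒ γ − 1 = ln(T₂/T₁) / ln(V₁/V₂).
γ = 1 + ln(2670/428) / ln(9.33/0.598) = 1.666.
γ ≈ 1.67 is close to 5/3, so the gas is monatomic.

γ ≈ 1.67; monatomic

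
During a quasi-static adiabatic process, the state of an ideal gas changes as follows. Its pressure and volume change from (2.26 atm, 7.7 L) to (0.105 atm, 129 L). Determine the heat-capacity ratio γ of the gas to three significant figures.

PV^γ = const ⇒ γ = ln(P₂/P₁) / ln(V₁/V₂).
γ = ln(0.105/2.26) / ln(7.7/129) = 1.089.

γ ≈ 1.09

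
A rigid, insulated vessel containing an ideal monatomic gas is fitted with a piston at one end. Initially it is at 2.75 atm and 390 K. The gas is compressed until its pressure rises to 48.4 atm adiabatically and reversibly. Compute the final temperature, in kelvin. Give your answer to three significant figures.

T₂ ≈ 1230 K

Along an adiabat T P^((1−γ)/γ) is constant, so T₂ = T₁ (P₂/P₁)^((γ−1)/γ).
For a monatomic ideal gas γ = 5/3, so (γ−1)/γ = 2/5.
T₂ = 390 × (48.4/2.75)^(2/5) = 1228 K.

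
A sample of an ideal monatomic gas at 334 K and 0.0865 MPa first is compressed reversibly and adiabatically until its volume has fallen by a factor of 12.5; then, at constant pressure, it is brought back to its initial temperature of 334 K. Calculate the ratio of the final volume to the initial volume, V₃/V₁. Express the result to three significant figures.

For a monatomic ideal gas γ = 5/3.
Adiabatic step: V₂/V₁ = 0.08; T₂ = T₁·12.5^(2/3) = 1799 K.
Isobaric step: V₃/V₂ = T₃/T₂ = 334/1799.
V₃/V₁ = (V₂/V₁)(V₃/V₂) = 0.08 × (334/1799) = 0.01485.

V₃/V₁ ≈ 0.0149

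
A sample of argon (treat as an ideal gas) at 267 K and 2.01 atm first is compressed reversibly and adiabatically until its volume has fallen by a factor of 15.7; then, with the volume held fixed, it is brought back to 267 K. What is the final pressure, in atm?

For a monatomic ideal gas γ = 5/3.
Adiabatic step (PV^γ = const): P₂ = 2.01×15.7^(5/3) = 197.9 atm; T₂ = 267×15.7^(2/3) = 1674 K.
Isochoric: P₃ = P₂(T₃/T₂) = 197.9 × (267/1674) = 31.56 atm.

P₃ ≈ 31.6 atm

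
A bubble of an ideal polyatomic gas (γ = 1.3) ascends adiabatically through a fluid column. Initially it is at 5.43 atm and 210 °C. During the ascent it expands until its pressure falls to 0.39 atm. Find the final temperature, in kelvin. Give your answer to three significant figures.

Adiabatic: T₂/T₁ = (P₂/P₁)^((γ−1)/γ).
T₁ = 210 °C = 483.1 K.
T₂ = 483.1 × (0.39/5.43)^(0.231) = 263.1 K.

T₂ ≈ 263 K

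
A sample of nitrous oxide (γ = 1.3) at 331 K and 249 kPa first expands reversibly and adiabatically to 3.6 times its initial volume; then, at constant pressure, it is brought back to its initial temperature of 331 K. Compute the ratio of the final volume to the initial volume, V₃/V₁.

Adiabatic step: V₂/V₁ = 3.6; T₂ = T₁·(1/3.6)^(0.3) = 225.4 K.
Isobaric step: V₃/V₂ = T₃/T₂ = 331/225.4.
V₃/V₁ = (V₂/V₁)(V₃/V₂) = 3.6 × (331/225.4) = 5.287.

V₃/V₁ ≈ 5.29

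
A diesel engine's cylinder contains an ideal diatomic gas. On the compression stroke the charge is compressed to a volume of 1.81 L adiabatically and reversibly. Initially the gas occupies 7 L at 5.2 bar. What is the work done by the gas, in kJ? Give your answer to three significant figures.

W ≈ -6.53 kJ

γ = 7/5 for a diatomic ideal gas.
P₂ = P₁(V₁/V₂)^γ = 5.2×(7/1.81)^(7/5) = 34.55 bar.
For a reversible adiabat, W_by_gas = (P₁V₁ − P₂V₂)/(γ−1).
W_by = (520000×0.007 − 3.455×10^6×0.00181) / (2/5) = -6532 J.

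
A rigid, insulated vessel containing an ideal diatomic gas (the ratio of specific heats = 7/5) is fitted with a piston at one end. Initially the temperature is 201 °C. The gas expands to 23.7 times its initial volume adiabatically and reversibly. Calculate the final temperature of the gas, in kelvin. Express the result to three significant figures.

T₂ ≈ 134 K

Adiabatic: T₁V₁^(γ−1) = T₂V₂^(γ−1) ⇒ T₂ = T₁ (V₁/V₂)^(γ−1).
T₁ = 201 °C = 474.1 K.
T₂ = 474.1 × (1/23.7)^(2/5) = 133.7 K.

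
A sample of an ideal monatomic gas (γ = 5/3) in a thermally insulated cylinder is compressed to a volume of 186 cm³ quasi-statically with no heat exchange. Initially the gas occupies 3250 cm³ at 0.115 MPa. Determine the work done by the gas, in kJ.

W ≈ -3.21 kJ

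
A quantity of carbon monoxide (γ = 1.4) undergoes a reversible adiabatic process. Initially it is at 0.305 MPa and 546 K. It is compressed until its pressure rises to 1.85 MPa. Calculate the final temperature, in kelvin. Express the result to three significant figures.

T₂ ≈ 914 K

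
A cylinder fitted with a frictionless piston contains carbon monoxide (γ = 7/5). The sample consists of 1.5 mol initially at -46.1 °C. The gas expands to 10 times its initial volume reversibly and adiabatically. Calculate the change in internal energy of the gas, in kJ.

ΔU ≈ -4.26 kJ

For a reversible adiabat TV^(γ−1) is constant, so T₂ = T₁ (V₁/V₂)^(γ−1).
T₁ = -46.1 °C = 227 K.
T₂ = 227 × (1/10)^(2/5) = 90.39 K.
Q = 0, so ΔU = W_on_gas = nCᵥΔT with Cᵥ = R/(γ−1) = 20.79 J/(mol·K).
ΔU = 1.5 × 20.79 × (90.39 − 227) = -4261 J.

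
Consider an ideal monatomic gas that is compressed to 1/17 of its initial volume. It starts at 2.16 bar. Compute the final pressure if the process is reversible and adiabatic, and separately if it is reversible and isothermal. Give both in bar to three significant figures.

adiabatic: 243 bar; isothermal: 36.7 bar

For a monatomic ideal gas γ = 5/3.
Isothermal: P₂ = P₁(V₁/V₂) = 2.16×17 = 36.72 bar.
Adiabatic: P₂ = P₁(V₁/V₂)^γ = 2.16×17^(5/3) = 242.8 bar.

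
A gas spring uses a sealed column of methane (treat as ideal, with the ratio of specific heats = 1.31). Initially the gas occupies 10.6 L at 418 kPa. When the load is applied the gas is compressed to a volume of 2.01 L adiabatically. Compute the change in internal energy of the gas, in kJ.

ΔU ≈ 9.64 kJ

P₂ = P₁(V₁/V₂)^γ = 418×(10.6/2.01)^(1.31) = 3691 kPa.
For a reversible adiabat, W_by_gas = (P₁V₁ − P₂V₂)/(γ−1).
W_by = (418000×0.0106 − 3.691×10^6×0.00201) / (0.31) = -9639 J.
Q = 0 ⇒ ΔU = −W_by = 9639 J.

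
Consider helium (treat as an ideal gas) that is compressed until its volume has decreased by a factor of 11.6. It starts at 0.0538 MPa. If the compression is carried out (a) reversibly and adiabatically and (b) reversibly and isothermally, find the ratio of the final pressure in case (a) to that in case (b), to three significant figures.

P_adiabatic / P_isothermal ≈ 5.12

For a monatomic ideal gas γ = 5/3.
Isothermal: P_b = P₁(V₁/V₂) = 0.0538×11.6.
Adiabatic: P_a = P₁(V₁/V₂)^γ = 0.0538×11.6^(5/3).
P_a/P_b = (V₁/V₂)^(γ−1) = 11.6^(2/3) = 5.124.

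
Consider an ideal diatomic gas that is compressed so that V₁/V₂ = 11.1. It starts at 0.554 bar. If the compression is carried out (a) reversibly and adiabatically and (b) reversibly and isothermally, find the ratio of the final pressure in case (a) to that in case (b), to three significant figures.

For a diatomic ideal gas γ = 7/5.
Isothermal: P_b = P₁(V₁/V₂) = 0.554×11.1.
Adiabatic: P_a = P₁(V₁/V₂)^γ = 0.554×11.1^(7/5).
P_a/P_b = (V₁/V₂)^(γ−1) = 11.1^(2/5) = 2.619.

P_adiabatic / P_isothermal ≈ 2.62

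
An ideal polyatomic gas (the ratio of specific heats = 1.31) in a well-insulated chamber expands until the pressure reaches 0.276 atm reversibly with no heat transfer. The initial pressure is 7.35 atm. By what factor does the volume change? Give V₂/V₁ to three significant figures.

V₂/V₁ ≈ 12.2

From PV^γ = const, V₂/V₁ = (P₁/P₂)^(1/γ).
V₂/V₁ = (7.35/0.276)^(0.763) = 12.25.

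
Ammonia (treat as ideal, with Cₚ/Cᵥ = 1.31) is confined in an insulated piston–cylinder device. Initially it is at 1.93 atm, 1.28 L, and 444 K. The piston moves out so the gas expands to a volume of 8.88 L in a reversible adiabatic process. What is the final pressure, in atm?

P₂ ≈ 0.153 atm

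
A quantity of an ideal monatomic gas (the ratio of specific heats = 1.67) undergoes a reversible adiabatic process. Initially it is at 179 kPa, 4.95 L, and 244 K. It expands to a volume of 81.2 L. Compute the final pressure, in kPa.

Adiabatic: P₁V₁^γ = P₂V₂^γ ⇒ P₂ = P₁ (V₁/V₂)^γ.
P₂ = 179 × (4.95/81.2)^(1.67) = 1.674 kPa.

P₂ ≈ 1.67 kPa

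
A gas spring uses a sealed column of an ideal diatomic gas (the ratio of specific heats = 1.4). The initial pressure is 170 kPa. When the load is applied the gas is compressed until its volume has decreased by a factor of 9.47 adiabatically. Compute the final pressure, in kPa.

P₂ ≈ 3960 kPa

Since PV^γ is constant along a reversible adiabat, P₂ = P₁ (V₁/V₂)^γ.
P₂ = 170 × 9.47^(1.4) = 3957 kPa.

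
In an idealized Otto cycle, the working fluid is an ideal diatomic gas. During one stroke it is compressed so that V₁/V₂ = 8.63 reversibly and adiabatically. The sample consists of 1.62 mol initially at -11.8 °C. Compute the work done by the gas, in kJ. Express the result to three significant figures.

For a reversible adiabat TV^(γ−1) is constant, so T₂ = T₁ (V₁/V₂)^(γ−1).
γ = 7/5 for a diatomic ideal gas, so γ−1 = 2/5.
T₁ = -11.8 °C = 261.3 K.
T₂ = 261.3 × 8.63^(2/5) = 618.9 K.
Q = 0, so ΔU = W_on_gas = nCᵥΔT with Cᵥ = R/(γ−1) = 20.79 J/(mol·K).
ΔU = 1.62 × 20.79 × (618.9 − 261.3) = 12040 J.
Work done by the gas = −ΔU = -12040 J.

W ≈ -12.0 kJ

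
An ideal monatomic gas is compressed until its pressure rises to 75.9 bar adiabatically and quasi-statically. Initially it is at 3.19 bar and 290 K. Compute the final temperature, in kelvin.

T₂ ≈ 1030 K

Adiabatic: T₂/T₁ = (P₂/P₁)^((γ−1)/γ).
For a monatomic ideal gas γ = 5/3, so (γ−1)/γ = 2/5.
T₂ = 290 × (75.9/3.19)^(2/5) = 1030 K.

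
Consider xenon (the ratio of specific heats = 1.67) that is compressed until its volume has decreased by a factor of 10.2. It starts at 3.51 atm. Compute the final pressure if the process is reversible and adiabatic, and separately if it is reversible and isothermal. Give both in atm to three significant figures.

adiabatic: 170 atm; isothermal: 35.8 atm

Isothermal: P₂ = P₁(V₁/V₂) = 3.51×10.2 = 35.8 atm.
Adiabatic: P₂ = P₁(V₁/V₂)^γ = 3.51×10.2^(1.67) = 169.7 atm.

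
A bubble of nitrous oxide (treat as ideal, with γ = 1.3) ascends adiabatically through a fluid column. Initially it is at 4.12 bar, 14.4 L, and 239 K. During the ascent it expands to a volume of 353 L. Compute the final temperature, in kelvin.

For a reversible adiabat TV^(γ−1) is constant, so T₂ = T₁ (V₁/V₂)^(γ−1).
T₂ = 239 × (14.4/353)^(0.3) = 91.53 K.

T₂ ≈ 91.5 K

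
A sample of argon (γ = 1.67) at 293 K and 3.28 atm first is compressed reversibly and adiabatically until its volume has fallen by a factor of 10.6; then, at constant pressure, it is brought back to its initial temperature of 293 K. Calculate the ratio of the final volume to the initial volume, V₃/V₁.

Adiabatic step: V₂/V₁ = 0.09434; T₂ = T₁·10.6^(0.67) = 1425 K.
Isobaric step: V₃/V₂ = T₃/T₂ = 293/1425.
V₃/V₁ = (V₂/V₁)(V₃/V₂) = 0.09434 × (293/1425) = 0.0194.

V₃/V₁ ≈ 0.0194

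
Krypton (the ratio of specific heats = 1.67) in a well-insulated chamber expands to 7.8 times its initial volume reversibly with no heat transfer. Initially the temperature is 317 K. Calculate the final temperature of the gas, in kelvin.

Adiabatic: T₁V₁^(γ−1) = T₂V₂^(γ−1) ⇒ T₂ = T₁ (V₁/V₂)^(γ−1).
T₂ = 317 × (1/7.8)^(0.67) = 80.05 K.

T₂ ≈ 80.0 K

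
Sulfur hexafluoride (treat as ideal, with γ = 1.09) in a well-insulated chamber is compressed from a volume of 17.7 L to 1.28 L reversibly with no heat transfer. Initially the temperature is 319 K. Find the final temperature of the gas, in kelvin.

For a reversible adiabat TV^(γ−1) is constant, so T₂ = T₁ (V₁/V₂)^(γ−1).
T₂ = 319 × (17.7/1.28)^(0.09) = 404.1 K.

T₂ ≈ 404 K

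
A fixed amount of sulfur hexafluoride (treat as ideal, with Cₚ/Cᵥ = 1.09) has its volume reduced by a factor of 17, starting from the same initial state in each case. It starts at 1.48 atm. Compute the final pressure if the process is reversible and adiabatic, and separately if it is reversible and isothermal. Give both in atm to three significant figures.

adiabatic: 32.5 atm; isothermal: 25.2 atm

Isothermal: P₂ = P₁(V₁/V₂) = 1.48×17 = 25.16 atm.
Adiabatic: P₂ = P₁(V₁/V₂)^γ = 1.48×17^(1.09) = 32.47 atm.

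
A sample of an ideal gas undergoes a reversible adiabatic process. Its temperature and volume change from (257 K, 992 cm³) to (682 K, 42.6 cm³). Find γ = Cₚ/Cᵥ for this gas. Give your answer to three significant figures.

γ ≈ 1.31

TV^(γ−1) = const ⇒ γ − 1 = ln(T₂/T₁) / ln(V₁/V₂).
γ = 1 + ln(682/257) / ln(992/42.6) = 1.31.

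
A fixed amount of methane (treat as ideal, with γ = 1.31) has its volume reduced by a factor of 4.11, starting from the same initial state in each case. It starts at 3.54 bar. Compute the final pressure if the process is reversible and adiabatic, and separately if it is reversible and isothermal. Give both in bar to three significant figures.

Isothermal: P₂ = P₁(V₁/V₂) = 3.54×4.11 = 14.55 bar.
Adiabatic: P₂ = P₁(V₁/V₂)^γ = 3.54×4.11^(1.31) = 22.55 bar.

adiabatic: 22.5 bar; isothermal: 14.5 bar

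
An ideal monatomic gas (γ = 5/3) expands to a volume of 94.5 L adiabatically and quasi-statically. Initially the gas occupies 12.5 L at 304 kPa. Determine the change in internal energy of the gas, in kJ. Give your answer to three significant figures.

P₂ = P₁(V₁/V₂)^γ = 304×(12.5/94.5)^(5/3) = 10.44 kPa.
For a reversible adiabat, W_by_gas = (P₁V₁ − P₂V₂)/(γ−1).
W_by = (304000×0.0125 − 10440×0.0945) / (2/3) = 4220 J.
Q = 0 ⇒ ΔU = −W_by = -4220 J.

ΔU ≈ -4.22 kJ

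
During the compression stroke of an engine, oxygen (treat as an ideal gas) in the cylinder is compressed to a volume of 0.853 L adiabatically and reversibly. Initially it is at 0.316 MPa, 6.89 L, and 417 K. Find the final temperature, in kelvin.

T₂ ≈ 962 K

Adiabatic: T₁V₁^(γ−1) = T₂V₂^(γ−1) ⇒ T₂ = T₁ (V₁/V₂)^(γ−1).
γ = 7/5 for a diatomic ideal gas.
T₂ = 417 × (6.89/0.853)^(2/5) = 961.7 K.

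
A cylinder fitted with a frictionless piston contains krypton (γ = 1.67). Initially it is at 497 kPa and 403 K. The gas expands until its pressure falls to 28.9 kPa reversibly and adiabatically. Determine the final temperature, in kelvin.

T₂ ≈ 129 K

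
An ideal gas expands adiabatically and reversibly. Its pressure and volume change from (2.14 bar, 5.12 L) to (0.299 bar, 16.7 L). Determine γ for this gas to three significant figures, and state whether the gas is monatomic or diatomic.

γ ≈ 1.66; monatomic

PV^γ = const ⇒ γ = ln(P₂/P₁) / ln(V₁/V₂).
γ = ln(0.299/2.14) / ln(5.12/16.7) = 1.665.
γ ≈ 1.66 is close to 5/3, so the gas is monatomic.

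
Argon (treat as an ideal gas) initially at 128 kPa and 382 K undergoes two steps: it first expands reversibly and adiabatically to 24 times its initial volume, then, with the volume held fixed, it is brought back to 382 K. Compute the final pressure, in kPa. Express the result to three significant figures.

P₃ ≈ 5.33 kPa

For a monatomic ideal gas γ = 5/3.
Adiabatic step (PV^γ = const): P₂ = 128×(1/24)^(5/3) = 0.641 kPa; T₂ = 382×(1/24)^(2/3) = 45.91 K.
Isochoric: P₃ = P₂(T₃/T₂) = 0.641 × (382/45.91) = 5.333 kPa.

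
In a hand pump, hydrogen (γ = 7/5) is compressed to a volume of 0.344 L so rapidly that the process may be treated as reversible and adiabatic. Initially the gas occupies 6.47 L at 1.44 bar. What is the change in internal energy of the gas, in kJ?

P₂ = P₁(V₁/V₂)^γ = 1.44×(6.47/0.344)^(7/5) = 87.59 bar.
For a reversible adiabat, W_by_gas = (P₁V₁ − P₂V₂)/(γ−1).
W_by = (144000×0.00647 − 8.759×10^6×0.000344) / (2/5) = -5203 J.
Q = 0 ⇒ ΔU = −W_by = 5203 J.

ΔU ≈ 5.20 kJ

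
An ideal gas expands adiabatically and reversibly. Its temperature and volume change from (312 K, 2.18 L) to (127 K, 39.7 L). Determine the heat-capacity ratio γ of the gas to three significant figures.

TV^(γ−1) = const ⇒ γ − 1 = ln(T₂/T₁) / ln(V₁/V₂).
γ = 1 + ln(127/312) / ln(2.18/39.7) = 1.31.

γ ≈ 1.31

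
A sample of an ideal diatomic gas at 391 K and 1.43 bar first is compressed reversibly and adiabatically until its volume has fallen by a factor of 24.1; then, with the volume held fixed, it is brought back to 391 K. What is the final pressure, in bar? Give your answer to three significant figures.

For a diatomic ideal gas γ = 7/5.
Adiabatic step (PV^γ = const): P₂ = 1.43×24.1^(7/5) = 123.1 bar; T₂ = 391×24.1^(2/5) = 1396 K.
Isochoric: P₃ = P₂(T₃/T₂) = 123.1 × (391/1396) = 34.46 bar.

P₃ ≈ 34.5 bar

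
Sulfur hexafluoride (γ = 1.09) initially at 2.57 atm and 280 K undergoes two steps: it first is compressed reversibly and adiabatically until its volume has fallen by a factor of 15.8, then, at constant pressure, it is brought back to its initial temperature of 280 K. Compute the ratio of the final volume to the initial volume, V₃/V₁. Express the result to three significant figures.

V₃/V₁ ≈ 0.0494

Adiabatic step: V₂/V₁ = 0.06329; T₂ = T₁·15.8^(0.09) = 359 K.
Isobaric step: V₃/V₂ = T₃/T₂ = 280/359.
V₃/V₁ = (V₂/V₁)(V₃/V₂) = 0.06329 × (280/359) = 0.04937.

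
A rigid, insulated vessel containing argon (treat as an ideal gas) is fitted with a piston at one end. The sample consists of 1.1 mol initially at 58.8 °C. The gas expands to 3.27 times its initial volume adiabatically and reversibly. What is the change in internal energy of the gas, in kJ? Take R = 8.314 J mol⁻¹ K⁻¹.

Adiabatic: T₁V₁^(γ−1) = T₂V₂^(γ−1) ⇒ T₂ = T₁ (V₁/V₂)^(γ−1).
γ = 5/3 for a monatomic ideal gas, so γ−1 = 2/3.
T₁ = 58.8 °C = 331.9 K.
T₂ = 331.9 × (1/3.27)^(2/3) = 150.7 K.
Q = 0, so ΔU = W_on_gas = nCᵥΔT with Cᵥ = R/(γ−1) = 12.47 J/(mol·K).
ΔU = 1.1 × 12.47 × (150.7 − 331.9) = -2487 J.

ΔU ≈ -2.49 kJ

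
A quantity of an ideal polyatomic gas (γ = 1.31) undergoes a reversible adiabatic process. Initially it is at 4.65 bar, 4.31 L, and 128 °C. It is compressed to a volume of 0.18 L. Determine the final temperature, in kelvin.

T₂ ≈ 1070 K

Adiabatic: T₁V₁^(γ−1) = T₂V₂^(γ−1) ⇒ T₂ = T₁ (V₁/V₂)^(γ−1).
T₁ = 128 °C = 401.1 K.
T₂ = 401.1 × (4.31/0.18)^(0.31) = 1074 K.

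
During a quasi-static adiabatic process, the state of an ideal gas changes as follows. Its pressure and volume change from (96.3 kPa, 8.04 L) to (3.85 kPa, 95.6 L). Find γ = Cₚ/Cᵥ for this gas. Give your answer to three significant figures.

PV^γ = const ⇒ γ = ln(P₂/P₁) / ln(V₁/V₂).
γ = ln(3.85/96.3) / ln(8.04/95.6) = 1.3.

γ ≈ 1.30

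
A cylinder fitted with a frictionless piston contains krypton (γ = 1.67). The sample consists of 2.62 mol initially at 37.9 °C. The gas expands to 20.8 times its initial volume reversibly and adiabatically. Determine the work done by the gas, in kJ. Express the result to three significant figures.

For a reversible adiabat TV^(γ−1) is constant, so T₂ = T₁ (V₁/V₂)^(γ−1).
T₁ = 37.9 °C = 311 K.
T₂ = 311 × (1/20.8)^(0.67) = 40.71 K.
Q = 0, so ΔU = W_on_gas = nCᵥΔT with Cᵥ = R/(γ−1) = 12.41 J/(mol·K).
ΔU = 2.62 × 12.41 × (40.71 − 311) = -8789 J.
Work done by the gas = −ΔU = 8789 J.

W ≈ 8.79 kJ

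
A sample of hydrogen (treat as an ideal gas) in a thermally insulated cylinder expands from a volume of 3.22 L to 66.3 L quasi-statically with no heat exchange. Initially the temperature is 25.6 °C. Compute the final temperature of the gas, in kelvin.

T₂ ≈ 89.1 K

Adiabatic: T₁V₁^(γ−1) = T₂V₂^(γ−1) ⇒ T₂ = T₁ (V₁/V₂)^(γ−1).
For a diatomic ideal gas γ = 7/5, so γ−1 = 2/5.
T₁ = 25.6 °C = 298.8 K.
T₂ = 298.8 × (3.22/66.3)^(2/5) = 89.09 K.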